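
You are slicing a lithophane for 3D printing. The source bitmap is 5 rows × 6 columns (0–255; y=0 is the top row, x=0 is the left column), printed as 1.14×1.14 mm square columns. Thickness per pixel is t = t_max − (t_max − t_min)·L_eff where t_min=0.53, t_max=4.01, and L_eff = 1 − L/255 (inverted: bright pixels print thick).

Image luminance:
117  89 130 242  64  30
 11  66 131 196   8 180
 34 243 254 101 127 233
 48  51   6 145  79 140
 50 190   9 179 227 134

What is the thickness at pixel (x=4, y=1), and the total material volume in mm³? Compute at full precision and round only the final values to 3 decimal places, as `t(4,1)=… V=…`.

t(4,1)=0.639 V=82.987

span = t_max - t_min = 4.01 - 0.53 = 3.480
L(4,1) = 8, L_eff = 1 - 8/255 = 0.968627 (inverted)
t(4,1) = 4.01 - 3.480·0.968627 = 0.639
Σt over all 5·6 pixels = 271387/4250 ≈ 63.8557647
V = pitch²·Σt = 1.14²·271387/4250 = 82.987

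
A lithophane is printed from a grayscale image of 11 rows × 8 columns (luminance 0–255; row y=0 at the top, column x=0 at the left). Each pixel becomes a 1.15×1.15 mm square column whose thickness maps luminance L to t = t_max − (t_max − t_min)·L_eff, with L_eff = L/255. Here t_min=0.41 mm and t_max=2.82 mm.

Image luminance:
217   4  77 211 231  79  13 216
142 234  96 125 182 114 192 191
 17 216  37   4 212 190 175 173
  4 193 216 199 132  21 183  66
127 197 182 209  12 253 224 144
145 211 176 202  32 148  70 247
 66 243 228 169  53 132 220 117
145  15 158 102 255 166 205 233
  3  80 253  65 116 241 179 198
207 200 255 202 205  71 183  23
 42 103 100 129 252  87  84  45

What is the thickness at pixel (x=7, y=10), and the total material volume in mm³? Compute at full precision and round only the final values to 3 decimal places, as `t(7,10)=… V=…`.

span = t_max - t_min = 2.82 - 0.41 = 2.410
L(7,10) = 45, L_eff = 45/255 = 0.176471
t(7,10) = 2.82 - 2.410·0.176471 = 2.395
Σt over all 11·8 pixels = 1083423/8500 ≈ 127.4615294
V = pitch²·Σt = 1.15²·1083423/8500 = 168.568

t(7,10)=2.395 V=168.568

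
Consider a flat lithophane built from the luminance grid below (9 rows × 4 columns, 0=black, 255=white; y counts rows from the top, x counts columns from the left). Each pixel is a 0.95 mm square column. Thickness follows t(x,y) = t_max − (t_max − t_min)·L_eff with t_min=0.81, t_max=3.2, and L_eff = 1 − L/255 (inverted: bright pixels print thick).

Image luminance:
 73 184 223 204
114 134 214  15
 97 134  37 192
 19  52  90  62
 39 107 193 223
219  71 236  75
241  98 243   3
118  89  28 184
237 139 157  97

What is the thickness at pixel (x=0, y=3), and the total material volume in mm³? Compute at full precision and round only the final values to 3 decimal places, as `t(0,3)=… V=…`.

span = t_max - t_min = 3.2 - 0.81 = 2.390
L(0,3) = 19, L_eff = 1 - 19/255 = 0.925490 (inverted)
t(0,3) = 3.2 - 2.390·0.925490 = 0.988
Σt over all 9·4 pixels = 72.658
V = pitch²·Σt = 0.95²·72.658 = 65.574

t(0,3)=0.988 V=65.574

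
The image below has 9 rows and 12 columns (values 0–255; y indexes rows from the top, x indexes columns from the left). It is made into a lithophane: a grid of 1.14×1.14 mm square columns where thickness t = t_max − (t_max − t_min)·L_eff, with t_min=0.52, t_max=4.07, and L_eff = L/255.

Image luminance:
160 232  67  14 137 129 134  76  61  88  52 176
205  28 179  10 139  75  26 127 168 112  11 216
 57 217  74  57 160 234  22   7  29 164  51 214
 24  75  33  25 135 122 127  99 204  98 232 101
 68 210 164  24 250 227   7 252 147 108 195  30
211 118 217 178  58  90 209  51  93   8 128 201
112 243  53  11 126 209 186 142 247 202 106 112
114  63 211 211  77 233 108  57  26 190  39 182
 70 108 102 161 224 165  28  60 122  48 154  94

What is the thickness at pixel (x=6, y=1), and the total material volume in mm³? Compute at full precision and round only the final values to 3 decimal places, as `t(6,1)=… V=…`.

span = t_max - t_min = 4.07 - 0.52 = 3.550
L(6,1) = 26, L_eff = 26/255 = 0.101961
t(6,1) = 4.07 - 3.550·0.101961 = 3.708
Σt over all 9·12 pixels = 439041/1700 ≈ 258.2594118
V = pitch²·Σt = 1.14²·439041/1700 = 335.634

t(6,1)=3.708 V=335.634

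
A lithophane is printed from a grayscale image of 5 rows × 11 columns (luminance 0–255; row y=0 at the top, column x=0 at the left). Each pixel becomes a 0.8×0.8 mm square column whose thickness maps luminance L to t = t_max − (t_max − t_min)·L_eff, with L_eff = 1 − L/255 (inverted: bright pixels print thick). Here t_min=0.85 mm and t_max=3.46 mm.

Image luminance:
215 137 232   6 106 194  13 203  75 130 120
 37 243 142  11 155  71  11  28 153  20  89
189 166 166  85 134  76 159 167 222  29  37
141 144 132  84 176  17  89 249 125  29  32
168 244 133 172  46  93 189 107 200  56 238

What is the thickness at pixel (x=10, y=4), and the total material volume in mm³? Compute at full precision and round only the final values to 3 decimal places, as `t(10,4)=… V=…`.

t(10,4)=3.286 V=73.711

span = t_max - t_min = 3.46 - 0.85 = 2.610
L(10,4) = 238, L_eff = 1 - 238/255 = 0.066667 (inverted)
t(10,4) = 3.46 - 2.610·0.066667 = 3.286
Σt over all 5·11 pixels = 97897/850 ≈ 115.1729412
V = pitch²·Σt = 0.8²·97897/850 = 73.711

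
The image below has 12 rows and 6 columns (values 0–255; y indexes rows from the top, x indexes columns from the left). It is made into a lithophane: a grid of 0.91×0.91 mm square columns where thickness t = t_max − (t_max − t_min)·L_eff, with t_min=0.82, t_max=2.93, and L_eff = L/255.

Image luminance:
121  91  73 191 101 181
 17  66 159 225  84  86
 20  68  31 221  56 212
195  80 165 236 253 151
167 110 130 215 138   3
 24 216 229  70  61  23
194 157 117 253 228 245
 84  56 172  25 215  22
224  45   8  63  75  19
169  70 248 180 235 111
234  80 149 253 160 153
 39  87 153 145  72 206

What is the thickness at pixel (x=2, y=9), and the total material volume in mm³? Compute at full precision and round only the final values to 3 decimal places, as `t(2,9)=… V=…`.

span = t_max - t_min = 2.93 - 0.82 = 2.110
L(2,9) = 248, L_eff = 248/255 = 0.972549
t(2,9) = 2.93 - 2.110·0.972549 = 0.878
Σt over all 12·6 pixels = 678583/5100 ≈ 133.0554902
V = pitch²·Σt = 0.91²·678583/5100 = 110.183

t(2,9)=0.878 V=110.183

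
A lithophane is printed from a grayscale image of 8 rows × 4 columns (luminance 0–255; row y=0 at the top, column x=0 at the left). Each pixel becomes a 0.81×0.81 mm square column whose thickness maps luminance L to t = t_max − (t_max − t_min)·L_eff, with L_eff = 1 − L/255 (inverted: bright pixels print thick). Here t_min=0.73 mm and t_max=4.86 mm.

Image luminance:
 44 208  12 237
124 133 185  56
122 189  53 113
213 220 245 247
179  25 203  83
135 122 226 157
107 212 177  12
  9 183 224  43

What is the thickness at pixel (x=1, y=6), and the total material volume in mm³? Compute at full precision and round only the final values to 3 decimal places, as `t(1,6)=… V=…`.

span = t_max - t_min = 4.86 - 0.73 = 4.130
L(1,6) = 212, L_eff = 1 - 212/255 = 0.168627 (inverted)
t(1,6) = 4.86 - 4.130·0.168627 = 4.164
Σt over all 8·4 pixels = 1226677/12750 ≈ 96.2099608
V = pitch²·Σt = 0.81²·1226677/12750 = 63.123

t(1,6)=4.164 V=63.123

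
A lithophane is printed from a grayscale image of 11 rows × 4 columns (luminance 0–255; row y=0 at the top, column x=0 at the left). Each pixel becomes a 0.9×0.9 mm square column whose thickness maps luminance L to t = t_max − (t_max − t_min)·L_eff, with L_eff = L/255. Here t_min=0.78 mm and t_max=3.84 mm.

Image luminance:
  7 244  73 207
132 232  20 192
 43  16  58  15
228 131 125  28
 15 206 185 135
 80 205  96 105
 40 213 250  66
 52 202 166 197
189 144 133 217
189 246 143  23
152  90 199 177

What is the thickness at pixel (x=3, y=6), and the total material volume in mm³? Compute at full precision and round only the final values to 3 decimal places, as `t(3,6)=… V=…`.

t(3,6)=3.048 V=79.840

span = t_max - t_min = 3.84 - 0.78 = 3.060
L(3,6) = 66, L_eff = 66/255 = 0.258824
t(3,6) = 3.84 - 3.060·0.258824 = 3.048
Σt over all 11·4 pixels = 98.568
V = pitch²·Σt = 0.9²·98.568 = 79.840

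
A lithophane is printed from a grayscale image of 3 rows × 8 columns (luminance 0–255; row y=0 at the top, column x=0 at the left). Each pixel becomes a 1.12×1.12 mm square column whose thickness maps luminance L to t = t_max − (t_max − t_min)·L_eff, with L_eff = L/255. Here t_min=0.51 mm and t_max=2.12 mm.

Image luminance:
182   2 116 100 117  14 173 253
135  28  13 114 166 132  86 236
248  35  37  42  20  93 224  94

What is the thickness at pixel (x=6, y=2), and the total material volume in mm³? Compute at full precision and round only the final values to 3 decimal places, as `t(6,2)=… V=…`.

span = t_max - t_min = 2.12 - 0.51 = 1.610
L(6,2) = 224, L_eff = 224/255 = 0.878431
t(6,2) = 2.12 - 1.610·0.878431 = 0.706
Σt over all 3·8 pixels = 43459/1275 ≈ 34.0854902
V = pitch²·Σt = 1.12²·43459/1275 = 42.757

t(6,2)=0.706 V=42.757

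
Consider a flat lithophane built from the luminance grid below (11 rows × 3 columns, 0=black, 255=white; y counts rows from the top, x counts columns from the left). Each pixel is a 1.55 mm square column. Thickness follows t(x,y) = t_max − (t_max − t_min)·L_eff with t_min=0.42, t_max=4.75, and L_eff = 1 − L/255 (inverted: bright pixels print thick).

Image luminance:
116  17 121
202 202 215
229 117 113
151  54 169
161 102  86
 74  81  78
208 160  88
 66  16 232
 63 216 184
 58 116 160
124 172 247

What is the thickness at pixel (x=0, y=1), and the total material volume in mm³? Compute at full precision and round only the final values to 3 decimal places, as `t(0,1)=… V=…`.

span = t_max - t_min = 4.75 - 0.42 = 4.330
L(0,1) = 202, L_eff = 1 - 202/255 = 0.207843 (inverted)
t(0,1) = 4.75 - 4.330·0.207843 = 3.850
Σt over all 11·3 pixels = 188147/2125 ≈ 88.5397647
V = pitch²·Σt = 1.55²·188147/2125 = 212.717

t(0,1)=3.850 V=212.717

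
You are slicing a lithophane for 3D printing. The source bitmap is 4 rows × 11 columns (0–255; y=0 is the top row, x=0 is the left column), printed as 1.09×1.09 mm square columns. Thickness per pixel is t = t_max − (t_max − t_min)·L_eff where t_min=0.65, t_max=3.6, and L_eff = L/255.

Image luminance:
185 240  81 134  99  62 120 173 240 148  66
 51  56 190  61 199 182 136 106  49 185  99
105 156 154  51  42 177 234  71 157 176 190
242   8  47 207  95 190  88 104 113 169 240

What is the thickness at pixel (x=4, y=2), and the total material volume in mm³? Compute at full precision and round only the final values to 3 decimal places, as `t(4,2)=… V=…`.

span = t_max - t_min = 3.6 - 0.65 = 2.950
L(4,2) = 42, L_eff = 42/255 = 0.164706
t(4,2) = 3.6 - 2.950·0.164706 = 3.114
Σt over all 4·11 pixels = 230519/2550 ≈ 90.3996078
V = pitch²·Σt = 1.09²·230519/2550 = 107.404

t(4,2)=3.114 V=107.404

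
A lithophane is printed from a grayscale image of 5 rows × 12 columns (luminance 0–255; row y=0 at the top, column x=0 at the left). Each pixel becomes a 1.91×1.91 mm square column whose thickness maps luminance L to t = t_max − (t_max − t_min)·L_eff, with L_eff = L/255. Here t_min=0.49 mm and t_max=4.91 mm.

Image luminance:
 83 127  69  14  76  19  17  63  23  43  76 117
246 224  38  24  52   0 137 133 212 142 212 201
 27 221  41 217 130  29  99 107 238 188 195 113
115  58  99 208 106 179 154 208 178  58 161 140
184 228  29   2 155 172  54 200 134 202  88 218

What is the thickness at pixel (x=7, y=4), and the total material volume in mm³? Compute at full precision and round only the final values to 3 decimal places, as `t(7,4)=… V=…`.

t(7,4)=1.443 V=614.199

span = t_max - t_min = 4.91 - 0.49 = 4.420
L(7,4) = 200, L_eff = 200/255 = 0.784314
t(7,4) = 4.91 - 4.420·0.784314 = 1.443
Σt over all 5·12 pixels = 126271/750 ≈ 168.3613333
V = pitch²·Σt = 1.91²·126271/750 = 614.199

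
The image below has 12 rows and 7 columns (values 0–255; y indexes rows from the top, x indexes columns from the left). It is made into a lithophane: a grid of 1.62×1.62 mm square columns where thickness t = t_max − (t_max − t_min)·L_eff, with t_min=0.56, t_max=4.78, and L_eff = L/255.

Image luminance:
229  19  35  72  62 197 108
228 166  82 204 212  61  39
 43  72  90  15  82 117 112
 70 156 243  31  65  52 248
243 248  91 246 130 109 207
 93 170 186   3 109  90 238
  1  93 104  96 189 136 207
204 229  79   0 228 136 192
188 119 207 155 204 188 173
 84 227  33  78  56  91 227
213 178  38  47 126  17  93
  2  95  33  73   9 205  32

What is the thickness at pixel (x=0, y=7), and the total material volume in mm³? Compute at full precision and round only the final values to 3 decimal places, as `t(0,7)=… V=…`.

t(0,7)=1.404 V=603.888

span = t_max - t_min = 4.78 - 0.56 = 4.220
L(0,7) = 204, L_eff = 204/255 = 0.800000
t(0,7) = 4.78 - 4.220·0.800000 = 1.404
Σt over all 12·7 pixels = 1466921/6375 ≈ 230.1052549
V = pitch²·Σt = 1.62²·1466921/6375 = 603.888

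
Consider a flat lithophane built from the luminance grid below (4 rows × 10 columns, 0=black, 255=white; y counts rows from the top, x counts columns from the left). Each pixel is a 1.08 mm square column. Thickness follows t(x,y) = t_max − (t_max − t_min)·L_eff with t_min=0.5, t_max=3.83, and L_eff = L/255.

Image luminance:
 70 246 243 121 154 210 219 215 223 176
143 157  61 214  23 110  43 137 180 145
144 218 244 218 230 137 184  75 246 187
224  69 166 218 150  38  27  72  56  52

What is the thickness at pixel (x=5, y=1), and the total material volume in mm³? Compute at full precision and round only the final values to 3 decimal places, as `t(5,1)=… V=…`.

t(5,1)=2.394 V=86.616

span = t_max - t_min = 3.83 - 0.5 = 3.330
L(5,1) = 110, L_eff = 110/255 = 0.431373
t(5,1) = 3.83 - 3.330·0.431373 = 2.394
Σt over all 4·10 pixels = 126241/1700 ≈ 74.2594118
V = pitch²·Σt = 1.08²·126241/1700 = 86.616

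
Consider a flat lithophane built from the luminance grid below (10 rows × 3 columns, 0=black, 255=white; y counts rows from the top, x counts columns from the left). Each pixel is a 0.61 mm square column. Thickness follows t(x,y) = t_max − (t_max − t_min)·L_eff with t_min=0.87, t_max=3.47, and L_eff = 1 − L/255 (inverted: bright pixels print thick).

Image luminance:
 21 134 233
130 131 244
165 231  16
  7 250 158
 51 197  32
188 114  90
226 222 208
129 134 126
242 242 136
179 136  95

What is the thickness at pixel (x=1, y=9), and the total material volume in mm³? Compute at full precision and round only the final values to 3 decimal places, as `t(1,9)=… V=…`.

span = t_max - t_min = 3.47 - 0.87 = 2.600
L(1,9) = 136, L_eff = 1 - 136/255 = 0.466667 (inverted)
t(1,9) = 3.47 - 2.600·0.466667 = 2.257
Σt over all 10·3 pixels = 60899/850 ≈ 71.6458824
V = pitch²·Σt = 0.61²·60899/850 = 26.659

t(1,9)=2.257 V=26.659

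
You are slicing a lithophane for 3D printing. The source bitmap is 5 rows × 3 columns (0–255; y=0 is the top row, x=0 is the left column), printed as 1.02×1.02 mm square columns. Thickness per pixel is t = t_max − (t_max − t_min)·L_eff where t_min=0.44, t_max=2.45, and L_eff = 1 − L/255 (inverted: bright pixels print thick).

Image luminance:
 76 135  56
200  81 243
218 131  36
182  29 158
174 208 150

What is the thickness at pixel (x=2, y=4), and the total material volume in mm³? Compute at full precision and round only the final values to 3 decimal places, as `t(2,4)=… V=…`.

span = t_max - t_min = 2.45 - 0.44 = 2.010
L(2,4) = 150, L_eff = 1 - 150/255 = 0.411765 (inverted)
t(2,4) = 2.45 - 2.010·0.411765 = 1.622
Σt over all 5·3 pixels = 195259/8500 ≈ 22.9716471
V = pitch²·Σt = 1.02²·195259/8500 = 23.900

t(2,4)=1.622 V=23.900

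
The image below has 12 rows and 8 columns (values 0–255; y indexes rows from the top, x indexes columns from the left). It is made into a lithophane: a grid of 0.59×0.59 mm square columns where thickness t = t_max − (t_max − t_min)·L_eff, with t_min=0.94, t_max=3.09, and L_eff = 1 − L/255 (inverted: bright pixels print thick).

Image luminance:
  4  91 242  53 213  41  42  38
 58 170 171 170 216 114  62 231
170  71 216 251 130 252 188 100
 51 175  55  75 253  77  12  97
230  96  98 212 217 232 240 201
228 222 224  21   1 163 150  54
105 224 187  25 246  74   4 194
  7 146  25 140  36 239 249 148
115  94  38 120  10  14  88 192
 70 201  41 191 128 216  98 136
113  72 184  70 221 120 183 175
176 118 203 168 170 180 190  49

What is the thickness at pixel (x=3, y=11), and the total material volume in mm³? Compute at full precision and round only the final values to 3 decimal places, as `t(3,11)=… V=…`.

t(3,11)=2.356 V=69.188

span = t_max - t_min = 3.09 - 0.94 = 2.150
L(3,11) = 168, L_eff = 1 - 168/255 = 0.341176 (inverted)
t(3,11) = 3.09 - 2.150·0.341176 = 2.356
Σt over all 12·8 pixels = 1013677/5100 ≈ 198.7601961
V = pitch²·Σt = 0.59²·1013677/5100 = 69.188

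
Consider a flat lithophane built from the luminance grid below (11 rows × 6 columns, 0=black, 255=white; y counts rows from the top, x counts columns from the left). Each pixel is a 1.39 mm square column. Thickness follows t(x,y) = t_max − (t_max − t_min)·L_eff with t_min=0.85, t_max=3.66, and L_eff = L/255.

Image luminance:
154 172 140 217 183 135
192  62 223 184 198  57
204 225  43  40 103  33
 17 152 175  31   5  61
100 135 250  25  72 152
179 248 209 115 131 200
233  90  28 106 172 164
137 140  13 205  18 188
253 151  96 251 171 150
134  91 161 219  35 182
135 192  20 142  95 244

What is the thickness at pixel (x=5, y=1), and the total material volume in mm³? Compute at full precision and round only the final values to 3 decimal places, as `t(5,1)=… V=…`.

span = t_max - t_min = 3.66 - 0.85 = 2.810
L(5,1) = 57, L_eff = 57/255 = 0.223529
t(5,1) = 3.66 - 2.810·0.223529 = 3.032
Σt over all 11·6 pixels = 1810051/12750 ≈ 141.9647843
V = pitch²·Σt = 1.39²·1810051/12750 = 274.290

t(5,1)=3.032 V=274.290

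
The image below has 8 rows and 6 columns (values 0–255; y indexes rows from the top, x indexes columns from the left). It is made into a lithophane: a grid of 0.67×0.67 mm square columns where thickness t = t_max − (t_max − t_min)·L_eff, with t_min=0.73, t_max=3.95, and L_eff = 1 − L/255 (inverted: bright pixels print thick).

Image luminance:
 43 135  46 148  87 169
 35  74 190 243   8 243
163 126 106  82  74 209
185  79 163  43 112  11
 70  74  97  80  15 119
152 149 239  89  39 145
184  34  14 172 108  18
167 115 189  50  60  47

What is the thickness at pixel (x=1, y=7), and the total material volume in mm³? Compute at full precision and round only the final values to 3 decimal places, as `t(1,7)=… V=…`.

t(1,7)=2.182 V=45.205

span = t_max - t_min = 3.95 - 0.73 = 3.220
L(1,7) = 115, L_eff = 1 - 115/255 = 0.549020 (inverted)
t(1,7) = 3.95 - 3.220·0.549020 = 2.182
Σt over all 8·6 pixels = 128396/1275 ≈ 100.7027451
V = pitch²·Σt = 0.67²·128396/1275 = 45.205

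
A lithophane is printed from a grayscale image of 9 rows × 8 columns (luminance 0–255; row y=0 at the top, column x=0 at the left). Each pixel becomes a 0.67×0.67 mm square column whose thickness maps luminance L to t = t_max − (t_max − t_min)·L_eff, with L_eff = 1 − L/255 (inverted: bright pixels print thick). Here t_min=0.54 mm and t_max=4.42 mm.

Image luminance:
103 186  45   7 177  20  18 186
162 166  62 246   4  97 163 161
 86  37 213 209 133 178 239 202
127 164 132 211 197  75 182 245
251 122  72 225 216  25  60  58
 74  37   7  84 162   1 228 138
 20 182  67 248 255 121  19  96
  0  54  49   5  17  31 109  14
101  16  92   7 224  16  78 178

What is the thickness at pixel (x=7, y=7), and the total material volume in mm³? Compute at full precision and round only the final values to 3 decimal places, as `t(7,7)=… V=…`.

span = t_max - t_min = 4.42 - 0.54 = 3.880
L(7,7) = 14, L_eff = 1 - 14/255 = 0.945098 (inverted)
t(7,7) = 4.42 - 3.880·0.945098 = 0.753
Σt over all 9·8 pixels = 1042484/6375 ≈ 163.5269020
V = pitch²·Σt = 0.67²·1042484/6375 = 73.407

t(7,7)=0.753 V=73.407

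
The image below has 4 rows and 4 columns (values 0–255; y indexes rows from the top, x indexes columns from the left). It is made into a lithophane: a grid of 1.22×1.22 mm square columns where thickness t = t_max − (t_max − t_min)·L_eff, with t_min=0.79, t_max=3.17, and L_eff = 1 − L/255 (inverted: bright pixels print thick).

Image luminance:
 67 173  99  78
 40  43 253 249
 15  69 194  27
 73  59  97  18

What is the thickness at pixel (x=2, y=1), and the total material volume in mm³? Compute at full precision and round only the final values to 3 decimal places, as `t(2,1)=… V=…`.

t(2,1)=3.151 V=40.401

span = t_max - t_min = 3.17 - 0.79 = 2.380
L(2,1) = 253, L_eff = 1 - 253/255 = 0.007843 (inverted)
t(2,1) = 3.17 - 2.380·0.007843 = 3.151
Σt over all 4·4 pixels = 27.144
V = pitch²·Σt = 1.22²·27.144 = 40.401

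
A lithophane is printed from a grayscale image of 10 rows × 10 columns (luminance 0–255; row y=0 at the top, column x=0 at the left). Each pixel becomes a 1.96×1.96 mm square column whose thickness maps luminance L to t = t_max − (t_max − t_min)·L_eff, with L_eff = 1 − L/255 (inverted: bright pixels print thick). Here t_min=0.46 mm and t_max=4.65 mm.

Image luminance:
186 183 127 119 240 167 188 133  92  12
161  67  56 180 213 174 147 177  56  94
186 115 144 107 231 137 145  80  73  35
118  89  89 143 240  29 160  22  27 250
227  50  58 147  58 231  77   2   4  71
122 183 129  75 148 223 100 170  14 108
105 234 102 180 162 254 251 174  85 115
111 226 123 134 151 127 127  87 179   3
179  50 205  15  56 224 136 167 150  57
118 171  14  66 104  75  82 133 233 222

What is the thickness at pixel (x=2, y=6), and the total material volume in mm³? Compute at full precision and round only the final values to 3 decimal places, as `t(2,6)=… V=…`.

t(2,6)=2.136 V=983.170

span = t_max - t_min = 4.65 - 0.46 = 4.190
L(2,6) = 102, L_eff = 1 - 102/255 = 0.600000 (inverted)
t(2,6) = 4.65 - 4.190·0.600000 = 2.136
Σt over all 10·10 pixels = 1631536/6375 ≈ 255.9272157
V = pitch²·Σt = 1.96²·1631536/6375 = 983.170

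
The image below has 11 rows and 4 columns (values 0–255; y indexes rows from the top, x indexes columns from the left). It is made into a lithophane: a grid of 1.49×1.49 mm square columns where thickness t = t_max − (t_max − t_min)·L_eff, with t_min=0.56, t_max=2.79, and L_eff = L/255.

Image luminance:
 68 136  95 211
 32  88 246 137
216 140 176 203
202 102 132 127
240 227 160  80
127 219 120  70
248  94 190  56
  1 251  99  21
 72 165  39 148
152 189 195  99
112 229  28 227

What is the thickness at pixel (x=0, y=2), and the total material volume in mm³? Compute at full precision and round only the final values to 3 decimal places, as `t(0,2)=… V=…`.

t(0,2)=0.901 V=152.768

span = t_max - t_min = 2.79 - 0.56 = 2.230
L(0,2) = 216, L_eff = 216/255 = 0.847059
t(0,2) = 2.79 - 2.230·0.847059 = 0.901
Σt over all 11·4 pixels = 1754693/25500 ≈ 68.8114902
V = pitch²·Σt = 1.49²·1754693/25500 = 152.768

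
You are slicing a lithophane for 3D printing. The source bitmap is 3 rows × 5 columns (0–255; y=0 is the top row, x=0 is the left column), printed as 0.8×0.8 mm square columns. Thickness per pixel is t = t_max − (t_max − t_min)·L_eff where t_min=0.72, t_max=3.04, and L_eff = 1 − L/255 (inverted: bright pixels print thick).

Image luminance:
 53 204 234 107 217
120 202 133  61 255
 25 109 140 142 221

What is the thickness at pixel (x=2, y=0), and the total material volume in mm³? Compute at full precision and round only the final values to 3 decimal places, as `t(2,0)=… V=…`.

t(2,0)=2.849 V=19.856

span = t_max - t_min = 3.04 - 0.72 = 2.320
L(2,0) = 234, L_eff = 1 - 234/255 = 0.082353 (inverted)
t(2,0) = 3.04 - 2.320·0.082353 = 2.849
Σt over all 3·5 pixels = 65928/2125 ≈ 31.0249412
V = pitch²·Σt = 0.8²·65928/2125 = 19.856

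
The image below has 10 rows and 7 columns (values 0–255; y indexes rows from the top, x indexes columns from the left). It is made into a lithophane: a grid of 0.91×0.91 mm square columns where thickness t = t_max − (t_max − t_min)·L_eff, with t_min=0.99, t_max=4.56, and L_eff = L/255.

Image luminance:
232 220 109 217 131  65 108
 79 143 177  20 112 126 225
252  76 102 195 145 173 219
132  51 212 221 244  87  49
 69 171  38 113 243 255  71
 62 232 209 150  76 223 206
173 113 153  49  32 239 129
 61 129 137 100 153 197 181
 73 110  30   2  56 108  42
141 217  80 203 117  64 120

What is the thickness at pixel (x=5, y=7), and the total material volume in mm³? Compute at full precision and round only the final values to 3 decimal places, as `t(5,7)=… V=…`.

span = t_max - t_min = 4.56 - 0.99 = 3.570
L(5,7) = 197, L_eff = 197/255 = 0.772549
t(5,7) = 4.56 - 3.570·0.772549 = 1.802
Σt over all 10·7 pixels = 186.914
V = pitch²·Σt = 0.91²·186.914 = 154.783

t(5,7)=1.802 V=154.783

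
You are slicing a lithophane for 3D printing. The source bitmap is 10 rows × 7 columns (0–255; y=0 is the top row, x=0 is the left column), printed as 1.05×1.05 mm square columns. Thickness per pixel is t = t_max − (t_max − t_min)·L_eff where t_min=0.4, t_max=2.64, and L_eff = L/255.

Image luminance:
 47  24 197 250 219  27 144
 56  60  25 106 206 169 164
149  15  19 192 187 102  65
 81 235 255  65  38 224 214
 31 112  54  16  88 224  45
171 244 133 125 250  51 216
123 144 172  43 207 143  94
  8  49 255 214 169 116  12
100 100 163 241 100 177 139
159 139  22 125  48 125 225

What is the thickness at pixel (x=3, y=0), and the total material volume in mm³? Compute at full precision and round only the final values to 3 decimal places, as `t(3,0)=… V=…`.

t(3,0)=0.444 V=117.480

span = t_max - t_min = 2.64 - 0.4 = 2.240
L(3,0) = 250, L_eff = 250/255 = 0.980392
t(3,0) = 2.64 - 2.240·0.980392 = 0.444
Σt over all 10·7 pixels = 226436/2125 ≈ 106.5581176
V = pitch²·Σt = 1.05²·226436/2125 = 117.480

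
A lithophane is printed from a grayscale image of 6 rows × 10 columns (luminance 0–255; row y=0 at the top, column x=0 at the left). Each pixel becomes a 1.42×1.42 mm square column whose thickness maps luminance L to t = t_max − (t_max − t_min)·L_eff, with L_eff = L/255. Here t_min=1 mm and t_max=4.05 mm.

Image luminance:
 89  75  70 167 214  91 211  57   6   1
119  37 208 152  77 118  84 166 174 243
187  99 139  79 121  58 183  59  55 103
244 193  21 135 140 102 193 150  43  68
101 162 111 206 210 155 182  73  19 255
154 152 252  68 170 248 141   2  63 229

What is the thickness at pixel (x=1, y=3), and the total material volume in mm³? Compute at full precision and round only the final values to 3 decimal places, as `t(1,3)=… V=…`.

t(1,3)=1.742 V=304.665

span = t_max - t_min = 4.05 - 1 = 3.050
L(1,3) = 193, L_eff = 193/255 = 0.756863
t(1,3) = 4.05 - 3.050·0.756863 = 1.742
Σt over all 6·10 pixels = 11332/75 ≈ 151.0933333
V = pitch²·Σt = 1.42²·11332/75 = 304.665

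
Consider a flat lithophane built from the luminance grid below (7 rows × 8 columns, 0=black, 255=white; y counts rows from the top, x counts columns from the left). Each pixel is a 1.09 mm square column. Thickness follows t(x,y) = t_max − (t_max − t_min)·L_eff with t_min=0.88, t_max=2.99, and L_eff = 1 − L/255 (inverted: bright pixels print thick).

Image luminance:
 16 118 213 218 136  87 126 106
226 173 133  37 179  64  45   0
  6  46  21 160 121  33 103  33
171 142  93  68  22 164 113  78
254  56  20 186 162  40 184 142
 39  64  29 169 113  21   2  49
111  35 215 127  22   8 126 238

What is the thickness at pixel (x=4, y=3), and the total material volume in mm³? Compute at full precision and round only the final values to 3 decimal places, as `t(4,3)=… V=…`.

t(4,3)=1.062 V=114.222

span = t_max - t_min = 2.99 - 0.88 = 2.110
L(4,3) = 22, L_eff = 1 - 22/255 = 0.913725 (inverted)
t(4,3) = 2.99 - 2.110·0.913725 = 1.062
Σt over all 7·8 pixels = 2451533/25500 ≈ 96.1385490
V = pitch²·Σt = 1.09²·2451533/25500 = 114.222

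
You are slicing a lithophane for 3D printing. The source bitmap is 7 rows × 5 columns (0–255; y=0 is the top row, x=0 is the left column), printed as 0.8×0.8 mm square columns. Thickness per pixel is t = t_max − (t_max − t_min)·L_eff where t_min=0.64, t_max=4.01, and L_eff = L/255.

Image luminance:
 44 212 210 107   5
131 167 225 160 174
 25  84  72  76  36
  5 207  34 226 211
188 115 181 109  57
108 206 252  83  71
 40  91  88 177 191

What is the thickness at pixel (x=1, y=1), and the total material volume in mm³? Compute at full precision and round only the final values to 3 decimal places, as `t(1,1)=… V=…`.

span = t_max - t_min = 4.01 - 0.64 = 3.370
L(1,1) = 167, L_eff = 167/255 = 0.654902
t(1,1) = 4.01 - 3.370·0.654902 = 1.803
Σt over all 7·5 pixels = 702303/8500 ≈ 82.6238824
V = pitch²·Σt = 0.8²·702303/8500 = 52.879

t(1,1)=1.803 V=52.879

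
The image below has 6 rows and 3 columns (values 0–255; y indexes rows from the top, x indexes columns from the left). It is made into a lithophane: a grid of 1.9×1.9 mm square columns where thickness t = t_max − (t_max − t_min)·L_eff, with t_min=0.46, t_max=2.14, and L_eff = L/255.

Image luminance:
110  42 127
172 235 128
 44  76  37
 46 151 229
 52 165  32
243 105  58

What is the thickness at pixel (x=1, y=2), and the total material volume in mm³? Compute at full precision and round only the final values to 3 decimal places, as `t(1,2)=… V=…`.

t(1,2)=1.639 V=90.253

span = t_max - t_min = 2.14 - 0.46 = 1.680
L(1,2) = 76, L_eff = 76/255 = 0.298039
t(1,2) = 2.14 - 1.680·0.298039 = 1.639
Σt over all 6·3 pixels = 53127/2125 ≈ 25.0009412
V = pitch²·Σt = 1.9²·53127/2125 = 90.253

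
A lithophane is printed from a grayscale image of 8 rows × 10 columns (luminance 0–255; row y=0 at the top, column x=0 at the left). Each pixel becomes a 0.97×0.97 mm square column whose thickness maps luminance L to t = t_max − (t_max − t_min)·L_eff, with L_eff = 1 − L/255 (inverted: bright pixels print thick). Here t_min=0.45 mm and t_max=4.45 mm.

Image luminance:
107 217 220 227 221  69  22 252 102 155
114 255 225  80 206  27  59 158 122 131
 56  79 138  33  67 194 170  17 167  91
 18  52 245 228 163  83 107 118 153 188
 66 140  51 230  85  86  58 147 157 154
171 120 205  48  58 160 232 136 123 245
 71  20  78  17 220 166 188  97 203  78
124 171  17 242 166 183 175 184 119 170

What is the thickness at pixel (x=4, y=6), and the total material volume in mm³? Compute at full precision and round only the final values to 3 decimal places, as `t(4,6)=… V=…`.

span = t_max - t_min = 4.45 - 0.45 = 4.000
L(4,6) = 220, L_eff = 1 - 220/255 = 0.137255 (inverted)
t(4,6) = 4.45 - 4.000·0.137255 = 3.901
Σt over all 8·10 pixels = 51968/255 ≈ 203.7960784
V = pitch²·Σt = 0.97²·51968/255 = 191.752

t(4,6)=3.901 V=191.752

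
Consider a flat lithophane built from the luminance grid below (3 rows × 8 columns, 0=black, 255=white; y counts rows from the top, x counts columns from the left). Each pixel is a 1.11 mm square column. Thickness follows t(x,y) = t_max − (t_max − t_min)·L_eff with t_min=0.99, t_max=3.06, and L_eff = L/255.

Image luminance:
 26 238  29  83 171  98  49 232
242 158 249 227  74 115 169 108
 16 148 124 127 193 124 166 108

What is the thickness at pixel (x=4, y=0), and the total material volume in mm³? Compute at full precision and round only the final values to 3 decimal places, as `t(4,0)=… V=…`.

t(4,0)=1.672 V=57.740

span = t_max - t_min = 3.06 - 0.99 = 2.070
L(4,0) = 171, L_eff = 171/255 = 0.670588
t(4,0) = 3.06 - 2.070·0.670588 = 1.672
Σt over all 3·8 pixels = 199167/4250 ≈ 46.8628235
V = pitch²·Σt = 1.11²·199167/4250 = 57.740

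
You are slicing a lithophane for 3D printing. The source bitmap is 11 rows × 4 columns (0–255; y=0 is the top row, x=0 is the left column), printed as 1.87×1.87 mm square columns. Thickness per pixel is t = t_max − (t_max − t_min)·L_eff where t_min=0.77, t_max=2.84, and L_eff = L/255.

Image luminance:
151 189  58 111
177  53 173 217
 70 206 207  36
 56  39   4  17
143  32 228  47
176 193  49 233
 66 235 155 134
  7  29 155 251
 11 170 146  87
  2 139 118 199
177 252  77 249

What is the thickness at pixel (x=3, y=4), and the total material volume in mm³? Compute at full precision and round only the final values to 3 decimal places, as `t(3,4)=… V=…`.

span = t_max - t_min = 2.84 - 0.77 = 2.070
L(3,4) = 47, L_eff = 47/255 = 0.184314
t(3,4) = 2.84 - 2.070·0.184314 = 2.458
Σt over all 11·4 pixels = 170251/2125 ≈ 80.1181176
V = pitch²·Σt = 1.87²·170251/2125 = 280.165

t(3,4)=2.458 V=280.165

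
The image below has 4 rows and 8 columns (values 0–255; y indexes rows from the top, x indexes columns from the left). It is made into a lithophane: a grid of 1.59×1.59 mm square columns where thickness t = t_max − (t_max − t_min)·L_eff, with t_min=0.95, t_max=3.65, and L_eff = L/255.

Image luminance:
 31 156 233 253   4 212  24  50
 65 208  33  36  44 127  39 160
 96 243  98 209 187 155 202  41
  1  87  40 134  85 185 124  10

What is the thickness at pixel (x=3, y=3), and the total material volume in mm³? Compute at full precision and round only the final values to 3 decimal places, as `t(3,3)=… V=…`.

span = t_max - t_min = 3.65 - 0.95 = 2.700
L(3,3) = 134, L_eff = 134/255 = 0.525490
t(3,3) = 3.65 - 2.700·0.525490 = 2.231
Σt over all 4·8 pixels = 33566/425 ≈ 78.9788235
V = pitch²·Σt = 1.59²·33566/425 = 199.666

t(3,3)=2.231 V=199.666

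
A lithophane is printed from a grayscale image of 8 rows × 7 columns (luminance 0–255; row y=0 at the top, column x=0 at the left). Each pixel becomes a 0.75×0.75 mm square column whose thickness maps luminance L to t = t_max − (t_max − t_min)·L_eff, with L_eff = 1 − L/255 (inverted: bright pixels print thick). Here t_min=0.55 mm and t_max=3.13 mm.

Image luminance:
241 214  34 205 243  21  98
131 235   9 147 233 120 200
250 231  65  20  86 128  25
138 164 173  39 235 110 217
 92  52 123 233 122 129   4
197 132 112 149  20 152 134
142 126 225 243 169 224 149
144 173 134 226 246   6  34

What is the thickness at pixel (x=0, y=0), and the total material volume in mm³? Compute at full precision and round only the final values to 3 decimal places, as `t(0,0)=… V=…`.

t(0,0)=2.988 V=62.308

span = t_max - t_min = 3.13 - 0.55 = 2.580
L(0,0) = 241, L_eff = 1 - 241/255 = 0.054902 (inverted)
t(0,0) = 3.13 - 2.580·0.054902 = 2.988
Σt over all 8·7 pixels = 235386/2125 ≈ 110.7698824
V = pitch²·Σt = 0.75²·235386/2125 = 62.308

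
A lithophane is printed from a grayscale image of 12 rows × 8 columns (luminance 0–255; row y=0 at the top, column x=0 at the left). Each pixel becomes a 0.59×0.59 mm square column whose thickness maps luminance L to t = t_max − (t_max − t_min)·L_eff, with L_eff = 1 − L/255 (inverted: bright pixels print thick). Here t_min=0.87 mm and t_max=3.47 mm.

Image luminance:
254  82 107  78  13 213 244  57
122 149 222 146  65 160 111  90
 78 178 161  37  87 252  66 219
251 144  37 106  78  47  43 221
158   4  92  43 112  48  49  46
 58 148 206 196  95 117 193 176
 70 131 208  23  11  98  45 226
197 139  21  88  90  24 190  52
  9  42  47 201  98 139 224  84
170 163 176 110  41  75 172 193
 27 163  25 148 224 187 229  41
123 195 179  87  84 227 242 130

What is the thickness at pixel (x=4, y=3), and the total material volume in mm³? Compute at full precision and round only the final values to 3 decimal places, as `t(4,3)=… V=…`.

t(4,3)=1.665 V=70.695

span = t_max - t_min = 3.47 - 0.87 = 2.600
L(4,3) = 78, L_eff = 1 - 78/255 = 0.694118 (inverted)
t(4,3) = 3.47 - 2.600·0.694118 = 1.665
Σt over all 12·8 pixels = 86313/425 ≈ 203.0894118
V = pitch²·Σt = 0.59²·86313/425 = 70.695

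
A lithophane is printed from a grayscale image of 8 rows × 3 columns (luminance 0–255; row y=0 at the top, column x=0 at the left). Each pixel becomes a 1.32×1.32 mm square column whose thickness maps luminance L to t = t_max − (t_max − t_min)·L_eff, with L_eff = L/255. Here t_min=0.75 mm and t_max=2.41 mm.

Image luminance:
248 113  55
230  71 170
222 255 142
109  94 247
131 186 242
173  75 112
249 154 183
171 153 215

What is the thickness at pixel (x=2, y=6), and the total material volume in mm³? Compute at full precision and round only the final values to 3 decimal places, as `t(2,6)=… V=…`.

span = t_max - t_min = 2.41 - 0.75 = 1.660
L(2,6) = 183, L_eff = 183/255 = 0.717647
t(2,6) = 2.41 - 1.660·0.717647 = 1.219
Σt over all 8·3 pixels = 40546/1275 ≈ 31.8007843
V = pitch²·Σt = 1.32²·40546/1275 = 55.410

t(2,6)=1.219 V=55.410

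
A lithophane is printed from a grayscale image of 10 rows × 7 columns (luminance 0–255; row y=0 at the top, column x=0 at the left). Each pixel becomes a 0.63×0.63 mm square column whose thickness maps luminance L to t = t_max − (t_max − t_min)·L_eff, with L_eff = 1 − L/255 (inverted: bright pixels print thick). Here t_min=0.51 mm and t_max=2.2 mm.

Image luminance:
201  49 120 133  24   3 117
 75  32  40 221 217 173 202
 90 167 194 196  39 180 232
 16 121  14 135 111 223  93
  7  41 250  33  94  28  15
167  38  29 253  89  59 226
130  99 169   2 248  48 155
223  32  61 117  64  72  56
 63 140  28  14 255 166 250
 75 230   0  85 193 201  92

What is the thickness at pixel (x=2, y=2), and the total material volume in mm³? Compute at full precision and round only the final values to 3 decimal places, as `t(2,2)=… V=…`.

span = t_max - t_min = 2.2 - 0.51 = 1.690
L(2,2) = 194, L_eff = 1 - 194/255 = 0.239216 (inverted)
t(2,2) = 2.2 - 1.690·0.239216 = 1.796
Σt over all 10·7 pixels = 452977/5100 ≈ 88.8190196
V = pitch²·Σt = 0.63²·452977/5100 = 35.252

t(2,2)=1.796 V=35.252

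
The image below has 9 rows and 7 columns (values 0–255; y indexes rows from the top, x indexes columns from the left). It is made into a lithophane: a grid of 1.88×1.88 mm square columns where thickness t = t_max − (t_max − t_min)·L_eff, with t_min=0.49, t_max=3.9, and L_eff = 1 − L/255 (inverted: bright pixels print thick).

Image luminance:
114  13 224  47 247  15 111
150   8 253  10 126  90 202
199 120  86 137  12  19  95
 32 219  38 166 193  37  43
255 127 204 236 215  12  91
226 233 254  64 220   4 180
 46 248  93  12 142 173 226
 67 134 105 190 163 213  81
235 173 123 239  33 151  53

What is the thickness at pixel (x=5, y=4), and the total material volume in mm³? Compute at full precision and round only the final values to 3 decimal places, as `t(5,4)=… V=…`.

t(5,4)=0.650 V=497.947

span = t_max - t_min = 3.9 - 0.49 = 3.410
L(5,4) = 12, L_eff = 1 - 12/255 = 0.952941 (inverted)
t(5,4) = 3.9 - 3.410·0.952941 = 0.650
Σt over all 9·7 pixels = 898148/6375 ≈ 140.8859608
V = pitch²·Σt = 1.88²·898148/6375 = 497.947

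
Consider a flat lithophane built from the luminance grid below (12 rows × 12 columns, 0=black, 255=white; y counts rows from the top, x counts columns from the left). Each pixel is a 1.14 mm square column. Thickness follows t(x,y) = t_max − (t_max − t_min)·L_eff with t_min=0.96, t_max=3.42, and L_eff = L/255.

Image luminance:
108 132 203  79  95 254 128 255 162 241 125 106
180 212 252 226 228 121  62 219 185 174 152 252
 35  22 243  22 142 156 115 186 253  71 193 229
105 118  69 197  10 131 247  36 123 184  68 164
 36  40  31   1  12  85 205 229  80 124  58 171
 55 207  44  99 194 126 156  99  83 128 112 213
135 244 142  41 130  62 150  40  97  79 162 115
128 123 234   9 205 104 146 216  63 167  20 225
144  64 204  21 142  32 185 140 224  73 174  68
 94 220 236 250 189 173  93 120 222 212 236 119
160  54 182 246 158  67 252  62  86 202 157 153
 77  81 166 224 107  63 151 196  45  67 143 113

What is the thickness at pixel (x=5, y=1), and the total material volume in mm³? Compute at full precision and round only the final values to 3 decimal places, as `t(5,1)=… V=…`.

t(5,1)=2.253 V=392.515

span = t_max - t_min = 3.42 - 0.96 = 2.460
L(5,1) = 121, L_eff = 121/255 = 0.474510
t(5,1) = 3.42 - 2.460·0.474510 = 2.253
Σt over all 12·12 pixels = 641809/2125 ≈ 302.0277647
V = pitch²·Σt = 1.14²·641809/2125 = 392.515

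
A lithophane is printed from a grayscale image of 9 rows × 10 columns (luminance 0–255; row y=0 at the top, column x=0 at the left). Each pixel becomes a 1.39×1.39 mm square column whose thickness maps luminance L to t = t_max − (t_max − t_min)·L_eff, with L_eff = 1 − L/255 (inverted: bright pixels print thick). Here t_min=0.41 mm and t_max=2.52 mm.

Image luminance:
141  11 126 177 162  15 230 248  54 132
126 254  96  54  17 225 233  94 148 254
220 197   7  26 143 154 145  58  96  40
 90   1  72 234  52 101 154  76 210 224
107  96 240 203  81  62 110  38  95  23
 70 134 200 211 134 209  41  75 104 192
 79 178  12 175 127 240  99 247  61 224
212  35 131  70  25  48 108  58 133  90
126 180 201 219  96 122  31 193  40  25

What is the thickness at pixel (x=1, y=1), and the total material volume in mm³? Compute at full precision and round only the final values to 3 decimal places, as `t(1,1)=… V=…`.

t(1,1)=2.512 V=248.864

span = t_max - t_min = 2.52 - 0.41 = 2.110
L(1,1) = 254, L_eff = 1 - 254/255 = 0.003922 (inverted)
t(1,1) = 2.52 - 2.110·0.003922 = 2.512
Σt over all 9·10 pixels = 3284527/25500 ≈ 128.8049804
V = pitch²·Σt = 1.39²·3284527/25500 = 248.864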